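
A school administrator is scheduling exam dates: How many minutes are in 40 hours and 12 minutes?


Hours: 40
Minutes: 12
Convert hours to minutes: 40 x 60 = 2400
Add remaining minutes: 2400 + 12 = 2412

2412


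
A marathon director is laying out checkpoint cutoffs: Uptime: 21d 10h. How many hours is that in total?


Days: 21
Extra hours: 10
Hours per day: 24
Days to hours: 21 x 24 = 504
Total: 504 + 10 = 514

514


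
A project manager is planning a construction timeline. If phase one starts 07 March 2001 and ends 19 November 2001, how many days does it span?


Start date: 2001-03-07
End date: 2001-11-19
Mar 2001: +25 days
Apr 2001: +30 days
May 2001: +31 days
... (6 more months)
Total: 257 days

257


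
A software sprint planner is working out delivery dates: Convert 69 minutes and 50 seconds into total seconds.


Minutes: 69
Seconds: 50
Convert minutes to seconds: 69 x 60 = 4140
Add remaining seconds: 4140 + 50 = 4190

4190


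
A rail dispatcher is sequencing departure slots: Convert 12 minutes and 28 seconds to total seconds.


Minutes: 12
Extra seconds: 28
Seconds per minute: 60
Minutes to seconds: 12 x 60 = 720
Total: 720 + 28 = 748

748


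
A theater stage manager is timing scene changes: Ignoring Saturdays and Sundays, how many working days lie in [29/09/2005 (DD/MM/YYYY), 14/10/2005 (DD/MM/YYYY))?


Start: 2005-09-29 (Thursday)
End (exclusive): 2005-10-14 (Friday)
Total calendar days: 15
Full weeks: 15 // 7 = 2 -> 10 weekdays
Remaining 1 days starting on Thursday:
  Thu(w) -> 1 weekdays
Total business days: 10 + 1 = 11

11


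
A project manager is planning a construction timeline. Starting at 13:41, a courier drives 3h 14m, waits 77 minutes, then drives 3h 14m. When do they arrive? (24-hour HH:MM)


Depart: 13:41
Leg 1: +194 min -> 16:55
Layover: +77 min -> 18:12
Leg 2: +194 min -> 21:26
Total travel: 465 minutes = 7h 45m
Arrival: 21:26

21:26


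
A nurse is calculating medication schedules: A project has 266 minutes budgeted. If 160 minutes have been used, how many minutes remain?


Total budget: 266 minutes
Time used: 160 minutes
Remaining: 266 - 160 = 106 minutes
Percent used: 60.2%
Percent remaining: 39.8%

106


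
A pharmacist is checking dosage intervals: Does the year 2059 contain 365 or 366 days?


Year: 2059
Check leap year rules:
Divisible by 4? No
2059 is not a leap year
Days: 365

365


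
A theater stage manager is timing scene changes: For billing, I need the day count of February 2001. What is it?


Month: February
Year: 2001
2001 is not a leap year
February has 28 days
Total: 28 days

28


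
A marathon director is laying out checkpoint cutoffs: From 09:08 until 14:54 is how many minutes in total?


Start time: 09:08 = 548 minutes from midnight
End time: 14:54 = 894 minutes from midnight
Difference: 894 - 548 = 346 minutes
That is 5 hours and 46 minutes

346


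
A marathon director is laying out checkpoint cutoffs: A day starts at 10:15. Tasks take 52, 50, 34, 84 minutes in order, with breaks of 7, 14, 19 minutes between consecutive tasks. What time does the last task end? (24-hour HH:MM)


Start: 10:15 = 615 min from midnight
  after task 1 (52 min): 11:07
  after break (7 min): 11:14
  after task 2 (50 min): 12:04
  after break (14 min): 12:18
  after task 3 (34 min): 12:52
  after break (19 min): 13:11
  after task 4 (84 min): 14:35
Total elapsed: 260 minutes
End time: 14:35

14:35


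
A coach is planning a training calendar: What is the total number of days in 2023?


Year: 2023
Check leap year rules:
Divisible by 4? No
2023 is not a leap year
Days: 365

365


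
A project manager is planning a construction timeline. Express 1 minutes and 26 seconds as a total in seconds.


Minutes: 1
Seconds: 26
Convert minutes to seconds: 1 x 60 = 60
Add remaining seconds: 60 + 26 = 86

86


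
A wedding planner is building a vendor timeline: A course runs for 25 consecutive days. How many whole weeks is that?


Total days: 25
Days per week: 7
Division: 25 / 7 = 3 remainder 4
Complete weeks: 3
Remaining days: 4

3


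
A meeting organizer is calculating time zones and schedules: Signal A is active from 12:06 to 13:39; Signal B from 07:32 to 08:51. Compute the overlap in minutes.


Interval A: [726, 819] minutes from midnight
Interval B: [452, 531] minutes from midnight
Overlap start = max(726, 452) = 726
Overlap end = min(819, 531) = 531
End <= start, so the intervals do not overlap: 0 minutes

0


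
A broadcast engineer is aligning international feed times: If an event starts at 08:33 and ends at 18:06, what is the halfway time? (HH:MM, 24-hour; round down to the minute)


Start time: 08:33 = 513 minutes from midnight
End time: 18:06 = 1086 minutes from midnight
Sum: 513 + 1086 = 1599
Midpoint: 1599 / 2 = 799 minutes
Convert: 799 / 60 = 13 hours, 19 minutes
Result: 13:19

13:19


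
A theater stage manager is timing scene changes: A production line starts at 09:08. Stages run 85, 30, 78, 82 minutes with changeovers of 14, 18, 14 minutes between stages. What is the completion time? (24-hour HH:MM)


Start: 09:08 = 548 min from midnight
  after task 1 (85 min): 10:33
  after break (14 min): 10:47
  after task 2 (30 min): 11:17
  after break (18 min): 11:35
  after task 3 (78 min): 12:53
  after break (14 min): 13:07
  after task 4 (82 min): 14:29
Total elapsed: 321 minutes
End time: 14:29

14:29


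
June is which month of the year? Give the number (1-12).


Calendar month order:
5. May
6. June <--
7. July
June is month number 6

6


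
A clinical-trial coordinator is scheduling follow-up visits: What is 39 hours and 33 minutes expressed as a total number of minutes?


Hours: 39
Minutes: 33
Convert hours to minutes: 39 x 60 = 2340
Add remaining minutes: 2340 + 33 = 2373

2373


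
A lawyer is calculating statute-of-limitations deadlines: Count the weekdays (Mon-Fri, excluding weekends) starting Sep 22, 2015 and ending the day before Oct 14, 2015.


Start: 2015-09-22 (Tuesday)
End (exclusive): 2015-10-14 (Wednesday)
Total calendar days: 22
Full weeks: 22 // 7 = 3 -> 15 weekdays
Remaining 1 days starting on Tuesday:
  Tue(w) -> 1 weekdays
Total business days: 15 + 1 = 16

16


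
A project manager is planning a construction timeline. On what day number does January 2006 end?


Month: January
Year: 2006
January is a 31-day month
Total: 31 days

31


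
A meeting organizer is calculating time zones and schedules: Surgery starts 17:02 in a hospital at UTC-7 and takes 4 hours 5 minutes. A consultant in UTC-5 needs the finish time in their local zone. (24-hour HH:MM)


Start: 17:02 in UTC-7
Step 1 - add duration:
  minutes: 2 + 5 = 7
  hours: 17 + 4 + 0 = 21
  end in UTC-7: 21:07
Step 2 - convert UTC-7 -> UTC-5:
  offset difference: -5 - (-7) = 2 hours
  21 + (2) = 23 -> mod 24 = 23
Result: 23:07 in UTC-5

23:07


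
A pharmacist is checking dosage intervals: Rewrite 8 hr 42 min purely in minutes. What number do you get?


Hours: 8
Extra minutes: 42
Minutes per hour: 60
Hours to minutes: 8 x 60 = 480
Total: 480 + 42 = 522

522


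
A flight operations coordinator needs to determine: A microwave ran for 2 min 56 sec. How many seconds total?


Minutes: 2
Extra seconds: 56
Seconds per minute: 60
Minutes to seconds: 2 x 60 = 120
Total: 120 + 56 = 176

176


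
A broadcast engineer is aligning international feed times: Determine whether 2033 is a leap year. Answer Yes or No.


Year: 2033
Divisible by 4? 2033 / 4 = 508.25 -> No
Not divisible by 4, so NOT a leap year

No


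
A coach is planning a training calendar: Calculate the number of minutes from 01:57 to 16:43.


Start time: 01:57 = 117 minutes from midnight
End time: 16:43 = 1003 minutes from midnight
Difference: 1003 - 117 = 886 minutes
That is 14 hours and 46 minutes

886


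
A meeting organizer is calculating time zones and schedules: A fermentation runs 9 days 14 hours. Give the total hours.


Days: 9
Extra hours: 14
Hours per day: 24
Days to hours: 9 x 24 = 216
Total: 216 + 14 = 230

230


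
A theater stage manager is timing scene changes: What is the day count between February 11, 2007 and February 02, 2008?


Start date: 2007-02-11
End date: 2008-02-02
Feb 2007: +18 days
Mar 2007: +31 days
Apr 2007: +30 days
... (10 more months)
Total: 356 days

356


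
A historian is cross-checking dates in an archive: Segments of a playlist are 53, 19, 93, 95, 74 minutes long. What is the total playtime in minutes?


Durations: 53, 19, 93, 95, 74
Running sum: 53
+ 19 = 72
+ 93 = 165
+ 95 = 260
+ 74 = 334
Total duration: 334 minutes
That is 5 hours and 34 minutes

334


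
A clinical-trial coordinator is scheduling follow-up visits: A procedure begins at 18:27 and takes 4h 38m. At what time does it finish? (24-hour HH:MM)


Start time: 18:27
Adding: 4 hours 38 minutes
Minutes: 27 + 38 = 65
Minute overflow: 65 >= 60, so carry 1 hour, minutes = 5
Hours: 18 + 4 + 1 = 23
Result: 23:05

23:05


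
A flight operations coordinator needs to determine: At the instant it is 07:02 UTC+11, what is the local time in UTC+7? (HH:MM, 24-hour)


Local time: 07:02 at UTC+11 (offset 11h)
Target zone: UTC+7 (offset 7h)
Difference: 7 - (11) = -4 hours
Calculation: 7 + (-4) = 3
Result: 03:02

03:02


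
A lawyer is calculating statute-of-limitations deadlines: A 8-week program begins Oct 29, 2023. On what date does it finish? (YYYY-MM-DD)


Start: 2023-10-29
Weeks to add: 8
Convert to days: 8 x 7 = 56 days
Add 56 days to 2023-10-29
Result: 2023-12-24

2023-12-24


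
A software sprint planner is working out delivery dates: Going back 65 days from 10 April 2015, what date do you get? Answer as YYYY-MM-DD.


Start: 2015-04-10
Subtracting 65 days
Days already passed in April: 10
After going back through April: 55 more days to subtract
March 2015: 31 days, 24 remaining
February 2015 has 28 days, need 24
Result: 2015-02-04

2015-02-04


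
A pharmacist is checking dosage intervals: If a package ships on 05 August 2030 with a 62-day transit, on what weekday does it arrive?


Start: 2030-08-05 (Monday)
Step 1 - find target date: add 62 days
  2030-08-05 + 62 days = 2030-10-06
Step 2 - day of week:
  62 mod 7 = 6
  Monday + 6 days -> Sunday
Result: Sunday (2030-10-06)

Sunday


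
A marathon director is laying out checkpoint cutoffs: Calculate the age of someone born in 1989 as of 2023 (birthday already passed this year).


Birth year: 1989
Current year: 2023
Age = current year - birth year
Age = 2023 - 1989 = 34

34


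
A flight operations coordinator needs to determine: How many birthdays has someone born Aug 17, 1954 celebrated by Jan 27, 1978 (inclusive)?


Birth: 1954-08-17
Reference: 1978-01-27
Year difference: 1978 - 1954 = 24
Has birthday (08-17) occurred by 01-27? No
Birthday not yet reached this year -> subtract 1
Age in full years: 23

23


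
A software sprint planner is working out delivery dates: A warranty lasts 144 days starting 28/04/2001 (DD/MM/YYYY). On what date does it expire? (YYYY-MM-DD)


Start: 2001-04-28
Adding 144 days
Days remaining in April: 2
After April: 142 days still to add
May 2001: 31 days, 111 remaining
June 2001: 30 days, 81 remaining
July 2001: 31 days, 50 remaining
August 2001: 31 days, 19 remaining
Result: 2001-09-19

2001-09-19


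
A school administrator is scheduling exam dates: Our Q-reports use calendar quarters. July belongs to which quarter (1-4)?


Month: July (month 7)
Q1: January-March (months 1-3)
Q2: April-June (months 4-6)
Q3: July-September (months 7-9)
Q4: October-December (months 10-12)
Month 7 falls in Q3

3


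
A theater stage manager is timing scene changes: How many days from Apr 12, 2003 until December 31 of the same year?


Start: April 12, 2003
End: December 31, 2003
Days left in April: 18
May: 31
June: 30
July: 31
August: 31
... plus remaining months
Sum of remaining months: 245
Total: 18 + 245 = 263

263


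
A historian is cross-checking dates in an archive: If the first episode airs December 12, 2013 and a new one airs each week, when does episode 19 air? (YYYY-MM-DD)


First occurrence: 2013-12-12 (occurrence 1)
Each occurrence is 7 days after the previous.
Occurrence 19 is 18 weeks after the first.
18 weeks = 126 days
2013-12-12 + 126 days = 2014-04-17

2014-04-17


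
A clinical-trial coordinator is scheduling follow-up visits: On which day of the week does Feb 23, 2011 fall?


Date: 2011-02-23
January 1, 2011 is a Saturday
Day of year: 54
Offset from Jan 1: 53 days
53 mod 7 = 4
Result: Wednesday

Wednesday


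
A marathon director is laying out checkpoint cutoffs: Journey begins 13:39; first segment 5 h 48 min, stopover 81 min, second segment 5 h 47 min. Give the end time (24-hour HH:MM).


Depart: 13:39
Leg 1: +348 min -> 19:27
Layover: +81 min -> 20:48
Leg 2: +347 min -> 02:35
Total travel: 776 minutes = 12h 56m
Arrival: 02:35

02:35


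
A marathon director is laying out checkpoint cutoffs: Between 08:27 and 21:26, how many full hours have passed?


Start: 08:27
End: 21:26
Hour difference: 21 - 8 = 13 hours
Minute difference: 26 - 27 = -1 minutes
Total minutes: 779
Complete hours: 779 / 60 = 12 (remainder 59)

12


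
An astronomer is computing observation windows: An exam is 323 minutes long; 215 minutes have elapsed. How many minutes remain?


Total budget: 323 minutes
Time used: 215 minutes
Remaining: 323 - 215 = 108 minutes
Percent used: 66.6%
Percent remaining: 33.4%

108


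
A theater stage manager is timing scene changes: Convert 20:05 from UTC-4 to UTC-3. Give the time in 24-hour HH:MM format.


Local time: 20:05 at UTC-4 (offset -4h)
Target zone: UTC-3 (offset -3h)
Difference: -3 - (-4) = 1 hours
Calculation: 20 + (1) = 21
Result: 21:05

21:05


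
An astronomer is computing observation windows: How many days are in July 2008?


Month: July
Year: 2008
July is a 31-day month
Total: 31 days

31


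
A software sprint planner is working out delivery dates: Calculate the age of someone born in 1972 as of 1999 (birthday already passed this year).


Birth year: 1972
Current year: 1999
Age = current year - birth year
Age = 1999 - 1972 = 27

27


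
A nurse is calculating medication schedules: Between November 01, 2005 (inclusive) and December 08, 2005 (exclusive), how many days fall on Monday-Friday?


Start: 2005-11-01 (Tuesday)
End (exclusive): 2005-12-08 (Thursday)
Total calendar days: 37
Full weeks: 37 // 7 = 5 -> 25 weekdays
Remaining 2 days starting on Tuesday:
  Tue(w), Wed(w) -> 2 weekdays
Total business days: 25 + 2 = 27

27


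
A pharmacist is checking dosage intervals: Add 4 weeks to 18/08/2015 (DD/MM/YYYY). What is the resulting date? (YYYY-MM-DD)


Start: 2015-08-18
Weeks to add: 4
Convert to days: 4 x 7 = 28 days
Add 28 days to 2015-08-18
Result: 2015-09-15

2015-09-15


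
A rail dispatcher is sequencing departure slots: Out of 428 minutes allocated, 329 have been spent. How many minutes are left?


Total budget: 428 minutes
Time used: 329 minutes
Remaining: 428 - 329 = 99 minutes
Percent used: 76.9%
Percent remaining: 23.1%

99


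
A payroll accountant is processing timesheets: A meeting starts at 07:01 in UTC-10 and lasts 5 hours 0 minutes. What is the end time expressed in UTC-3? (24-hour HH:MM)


Start: 07:01 in UTC-10
Step 1 - add duration:
  minutes: 1 + 0 = 1
  hours: 7 + 5 + 0 = 12
  end in UTC-10: 12:01
Step 2 - convert UTC-10 -> UTC-3:
  offset difference: -3 - (-10) = 7 hours
  12 + (7) = 19 -> mod 24 = 19
Result: 19:01 in UTC-3

19:01


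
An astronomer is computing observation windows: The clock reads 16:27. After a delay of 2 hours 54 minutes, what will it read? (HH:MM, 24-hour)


Start time: 16:27
Adding: 2 hours 54 minutes
Minutes: 27 + 54 = 81
Minute overflow: 81 >= 60, so carry 1 hour, minutes = 21
Hours: 16 + 2 + 1 = 19
Result: 19:21

19:21


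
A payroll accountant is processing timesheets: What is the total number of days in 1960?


Year: 1960
Check leap year rules:
Divisible by 4? Yes
Divisible by 100? No
1960 is a leap year
Days: 366

366


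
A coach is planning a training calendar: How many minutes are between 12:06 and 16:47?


Start time: 12:06 = 726 minutes from midnight
End time: 16:47 = 1007 minutes from midnight
Difference: 1007 - 726 = 281 minutes
That is 4 hours and 41 minutes

281


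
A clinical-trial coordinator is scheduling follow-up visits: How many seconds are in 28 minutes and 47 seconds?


Minutes: 28
Seconds: 47
Convert minutes to seconds: 28 x 60 = 1680
Add remaining seconds: 1680 + 47 = 1727

1727


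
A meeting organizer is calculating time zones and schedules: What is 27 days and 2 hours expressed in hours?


Days: 27
Extra hours: 2
Hours per day: 24
Days to hours: 27 x 24 = 648
Total: 648 + 2 = 650

650


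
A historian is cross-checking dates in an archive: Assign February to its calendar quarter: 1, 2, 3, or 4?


Month: February (month 2)
Q1: January-March (months 1-3)
Q2: April-June (months 4-6)
Q3: July-September (months 7-9)
Q4: October-December (months 10-12)
Month 2 falls in Q1

1


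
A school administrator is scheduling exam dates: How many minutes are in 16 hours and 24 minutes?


Hours: 16
Extra minutes: 24
Minutes per hour: 60
Hours to minutes: 16 x 60 = 960
Total: 960 + 24 = 984

984


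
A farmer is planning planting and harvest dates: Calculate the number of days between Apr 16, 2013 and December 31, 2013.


Start: April 16, 2013
End: December 31, 2013
Days left in April: 14
May: 31
June: 30
July: 31
August: 31
... plus remaining months
Sum of remaining months: 245
Total: 14 + 245 = 259

259


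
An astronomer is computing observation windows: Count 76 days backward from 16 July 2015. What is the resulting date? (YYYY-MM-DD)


Start: 2015-07-16
Subtracting 76 days
Days already passed in July: 16
After going back through July: 60 more days to subtract
June 2015: 30 days, 30 remaining
May 2015 has 31 days, need 30
Result: 2015-05-01

2015-05-01


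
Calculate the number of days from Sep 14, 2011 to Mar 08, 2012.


Start date: 2011-09-14
End date: 2012-03-08
Sep 2011: +17 days
Oct 2011: +31 days
Nov 2011: +30 days
... (4 more months)
Total: 176 days

176


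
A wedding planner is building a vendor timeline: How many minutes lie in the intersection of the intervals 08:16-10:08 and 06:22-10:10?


Interval A: [496, 608] minutes from midnight
Interval B: [382, 610] minutes from midnight
Overlap start = max(496, 382) = 496
Overlap end = min(608, 610) = 608
Overlap = 608 - 496 = 112 minutes

112


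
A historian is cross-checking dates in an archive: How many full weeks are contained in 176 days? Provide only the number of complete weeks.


Total days: 176
Days per week: 7
Division: 176 / 7 = 25 remainder 1
Complete weeks: 25
Remaining days: 1

25


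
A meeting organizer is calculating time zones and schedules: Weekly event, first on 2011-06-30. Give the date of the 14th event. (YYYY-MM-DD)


First occurrence: 2011-06-30 (occurrence 1)
Each occurrence is 7 days after the previous.
Occurrence 14 is 13 weeks after the first.
13 weeks = 91 days
2011-06-30 + 91 days = 2011-09-29

2011-09-29


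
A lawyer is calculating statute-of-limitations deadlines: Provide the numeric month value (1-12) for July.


Calendar month order:
6. June
7. July <--
8. August
July is month number 7

7


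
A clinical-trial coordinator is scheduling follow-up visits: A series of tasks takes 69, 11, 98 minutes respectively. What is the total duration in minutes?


Durations: 69, 11, 98
Running sum: 69
+ 11 = 80
+ 98 = 178
Total duration: 178 minutes
That is 2 hours and 58 minutes

178


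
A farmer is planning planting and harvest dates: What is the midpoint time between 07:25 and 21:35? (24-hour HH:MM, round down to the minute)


Start time: 07:25 = 445 minutes from midnight
End time: 21:35 = 1295 minutes from midnight
Sum: 445 + 1295 = 1740
Midpoint: 1740 / 2 = 870 minutes
Convert: 870 / 60 = 14 hours, 30 minutes
Result: 14:30

14:30


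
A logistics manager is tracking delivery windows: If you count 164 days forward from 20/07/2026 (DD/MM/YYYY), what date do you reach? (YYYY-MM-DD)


Start: 2026-07-20
Adding 164 days
Days remaining in July: 11
After July: 153 days still to add
August 2026: 31 days, 122 remaining
September 2026: 30 days, 92 remaining
October 2026: 31 days, 61 remaining
November 2026: 30 days, 31 remaining
Result: 2026-12-31

2026-12-31


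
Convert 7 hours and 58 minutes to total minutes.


Hours: 7
Minutes: 58
Convert hours to minutes: 7 x 60 = 420
Add remaining minutes: 420 + 58 = 478

478


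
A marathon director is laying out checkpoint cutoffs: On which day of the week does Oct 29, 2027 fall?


Date: 2027-10-29
January 1, 2027 is a Friday
Day of year: 302
Offset from Jan 1: 301 days
301 mod 7 = 0
Result: Friday

Friday


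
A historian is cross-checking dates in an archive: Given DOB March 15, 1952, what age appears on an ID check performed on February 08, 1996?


Birth: 1952-03-15
Reference: 1996-02-08
Year difference: 1996 - 1952 = 44
Has birthday (03-15) occurred by 02-08? No
Birthday not yet reached this year -> subtract 1
Age in full years: 43

43


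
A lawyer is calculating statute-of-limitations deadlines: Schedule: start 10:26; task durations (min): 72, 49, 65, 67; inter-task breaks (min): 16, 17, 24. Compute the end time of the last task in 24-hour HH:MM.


Start: 10:26 = 626 min from midnight
  after task 1 (72 min): 11:38
  after break (16 min): 11:54
  after task 2 (49 min): 12:43
  after break (17 min): 13:00
  after task 3 (65 min): 14:05
  after break (24 min): 14:29
  after task 4 (67 min): 15:36
Total elapsed: 310 minutes
End time: 15:36

15:36


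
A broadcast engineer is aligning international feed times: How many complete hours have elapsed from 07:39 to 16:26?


Start: 07:39
End: 16:26
Hour difference: 16 - 7 = 9 hours
Minute difference: 26 - 39 = -13 minutes
Total minutes: 527
Complete hours: 527 / 60 = 8 (remainder 47)

8


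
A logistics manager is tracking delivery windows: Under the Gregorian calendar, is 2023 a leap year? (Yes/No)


Year: 2023
Divisible by 4? 2023 / 4 = 505.75 -> No
Not divisible by 4, so NOT a leap year

No


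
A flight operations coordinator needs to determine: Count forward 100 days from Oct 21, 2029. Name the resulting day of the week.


Start: 2029-10-21 (Sunday)
Step 1 - find target date: add 100 days
  2029-10-21 + 100 days = 2030-01-29
Step 2 - day of week:
  100 mod 7 = 2
  Sunday + 2 days -> Tuesday
Result: Tuesday (2030-01-29)

Tuesday


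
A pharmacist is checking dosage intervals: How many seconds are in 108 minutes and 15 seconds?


Minutes: 108
Extra seconds: 15
Seconds per minute: 60
Minutes to seconds: 108 x 60 = 6480
Total: 6480 + 15 = 6495

6495


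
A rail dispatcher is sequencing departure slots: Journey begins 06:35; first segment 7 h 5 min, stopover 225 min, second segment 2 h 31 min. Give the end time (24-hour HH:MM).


Depart: 06:35
Leg 1: +425 min -> 13:40
Layover: +225 min -> 17:25
Leg 2: +151 min -> 19:56
Total travel: 801 minutes = 13h 21m
Arrival: 19:56

19:56


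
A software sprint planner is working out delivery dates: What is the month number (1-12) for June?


Calendar month order:
5. May
6. June <--
7. July
June is month number 6

6


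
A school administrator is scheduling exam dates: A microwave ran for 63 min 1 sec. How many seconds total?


Minutes: 63
Extra seconds: 1
Seconds per minute: 60
Minutes to seconds: 63 x 60 = 3780
Total: 3780 + 1 = 3781

3781


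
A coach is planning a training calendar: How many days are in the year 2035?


Year: 2035
Check leap year rules:
Divisible by 4? No
2035 is not a leap year
Days: 365

365


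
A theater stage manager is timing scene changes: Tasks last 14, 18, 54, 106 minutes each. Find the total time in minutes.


Durations: 14, 18, 54, 106
Running sum: 14
+ 18 = 32
+ 54 = 86
+ 106 = 192
Total duration: 192 minutes
That is 3 hours and 12 minutes

192


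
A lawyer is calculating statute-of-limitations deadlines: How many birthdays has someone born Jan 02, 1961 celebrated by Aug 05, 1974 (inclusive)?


Birth: 1961-01-02
Reference: 1974-08-05
Year difference: 1974 - 1961 = 13
Has birthday (01-02) occurred by 08-05? Yes
Age in full years: 13

13


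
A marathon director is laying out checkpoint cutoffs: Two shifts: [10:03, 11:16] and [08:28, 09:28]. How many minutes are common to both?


Interval A: [603, 676] minutes from midnight
Interval B: [508, 568] minutes from midnight
Overlap start = max(603, 508) = 603
Overlap end = min(676, 568) = 568
End <= start, so the intervals do not overlap: 0 minutes

0


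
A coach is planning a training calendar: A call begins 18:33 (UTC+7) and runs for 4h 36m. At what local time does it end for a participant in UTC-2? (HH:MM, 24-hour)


Start: 18:33 in UTC+7
Step 1 - add duration:
  minutes: 33 + 36 = 69 (carry 1h)
  hours: 18 + 4 + 1 = 23
  end in UTC+7: 23:09
Step 2 - convert UTC+7 -> UTC-2:
  offset difference: -2 - (7) = -9 hours
  23 + (-9) = 14 -> mod 24 = 14
Result: 14:09 in UTC-2

14:09


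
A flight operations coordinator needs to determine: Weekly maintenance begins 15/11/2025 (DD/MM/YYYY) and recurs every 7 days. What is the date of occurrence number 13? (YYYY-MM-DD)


First occurrence: 2025-11-15 (occurrence 1)
Each occurrence is 7 days after the previous.
Occurrence 13 is 12 weeks after the first.
12 weeks = 84 days
2025-11-15 + 84 days = 2026-02-07

2026-02-07


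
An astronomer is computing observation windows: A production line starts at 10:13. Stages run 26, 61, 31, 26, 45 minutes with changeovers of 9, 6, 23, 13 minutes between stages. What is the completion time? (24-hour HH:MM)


Start: 10:13 = 613 min from midnight
  after task 1 (26 min): 10:39
  after break (9 min): 10:48
  after task 2 (61 min): 11:49
  after break (6 min): 11:55
  after task 3 (31 min): 12:26
  after break (23 min): 12:49
  after task 4 (26 min): 13:15
  after break (13 min): 13:28
  after task 5 (45 min): 14:13
Total elapsed: 240 minutes
End time: 14:13

14:13


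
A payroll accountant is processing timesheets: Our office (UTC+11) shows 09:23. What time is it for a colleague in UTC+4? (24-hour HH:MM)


Local time: 09:23 at UTC+11 (offset 11h)
Target zone: UTC+4 (offset 4h)
Difference: 4 - (11) = -7 hours
Calculation: 9 + (-7) = 2
Result: 02:23

02:23


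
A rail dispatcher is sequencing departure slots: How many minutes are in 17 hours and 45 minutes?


Hours: 17
Minutes: 45
Convert hours to minutes: 17 x 60 = 1020
Add remaining minutes: 1020 + 45 = 1065

1065


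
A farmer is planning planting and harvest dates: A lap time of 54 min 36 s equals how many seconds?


Minutes: 54
Seconds: 36
Convert minutes to seconds: 54 x 60 = 3240
Add remaining seconds: 3240 + 36 = 3276

3276


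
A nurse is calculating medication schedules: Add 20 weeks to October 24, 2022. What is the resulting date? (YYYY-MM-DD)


Start: 2022-10-24
Weeks to add: 20
Convert to days: 20 x 7 = 140 days
Add 140 days to 2022-10-24
Result: 2023-03-13

2023-03-13


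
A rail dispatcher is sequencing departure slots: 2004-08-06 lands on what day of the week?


Date: 2004-08-06
January 1, 2004 is a Thursday
Day of year: 219
Offset from Jan 1: 218 days
218 mod 7 = 1
Result: Friday

Friday


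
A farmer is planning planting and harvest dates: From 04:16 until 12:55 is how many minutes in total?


Start time: 04:16 = 256 minutes from midnight
End time: 12:55 = 775 minutes from midnight
Difference: 775 - 256 = 519 minutes
That is 8 hours and 39 minutes

519


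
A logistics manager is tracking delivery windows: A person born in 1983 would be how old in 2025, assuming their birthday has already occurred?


Birth year: 1983
Current year: 2025
Age = current year - birth year
Age = 2025 - 1983 = 42

42


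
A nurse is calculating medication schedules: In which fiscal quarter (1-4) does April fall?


Month: April (month 4)
Q1: January-March (months 1-3)
Q2: April-June (months 4-6)
Q3: July-September (months 7-9)
Q4: October-December (months 10-12)
Month 4 falls in Q2

2


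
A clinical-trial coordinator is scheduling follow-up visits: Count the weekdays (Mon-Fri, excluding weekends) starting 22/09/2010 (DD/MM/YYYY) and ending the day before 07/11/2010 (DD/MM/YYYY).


Start: 2010-09-22 (Wednesday)
End (exclusive): 2010-11-07 (Sunday)
Total calendar days: 46
Full weeks: 46 // 7 = 6 -> 30 weekdays
Remaining 4 days starting on Wednesday:
  Wed(w), Thu(w), Fri(w), Sat(-) -> 3 weekdays
Total business days: 30 + 3 = 33

33


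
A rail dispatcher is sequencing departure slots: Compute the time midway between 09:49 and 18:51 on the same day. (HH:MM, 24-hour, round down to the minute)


Start time: 09:49 = 589 minutes from midnight
End time: 18:51 = 1131 minutes from midnight
Sum: 589 + 1131 = 1720
Midpoint: 1720 / 2 = 860 minutes
Convert: 860 / 60 = 14 hours, 20 minutes
Result: 14:20

14:20


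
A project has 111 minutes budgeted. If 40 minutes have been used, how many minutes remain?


Total budget: 111 minutes
Time used: 40 minutes
Remaining: 111 - 40 = 71 minutes
Percent used: 36.0%
Percent remaining: 64.0%

71


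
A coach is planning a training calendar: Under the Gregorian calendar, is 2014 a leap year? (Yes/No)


Year: 2014
Divisible by 4? 2014 / 4 = 503.5 -> No
Not divisible by 4, so NOT a leap year

No


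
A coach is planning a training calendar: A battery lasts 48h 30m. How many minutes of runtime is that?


Hours: 48
Extra minutes: 30
Minutes per hour: 60
Hours to minutes: 48 x 60 = 2880
Total: 2880 + 30 = 2910

2910


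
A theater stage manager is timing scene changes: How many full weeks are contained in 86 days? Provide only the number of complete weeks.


Total days: 86
Days per week: 7
Division: 86 / 7 = 12 remainder 2
Complete weeks: 12
Remaining days: 2

12


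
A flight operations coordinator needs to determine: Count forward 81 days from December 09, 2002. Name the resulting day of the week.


Start: 2002-12-09 (Monday)
Step 1 - find target date: add 81 days
  2002-12-09 + 81 days = 2003-02-28
Step 2 - day of week:
  81 mod 7 = 4
  Monday + 4 days -> Friday
Result: Friday (2003-02-28)

Friday


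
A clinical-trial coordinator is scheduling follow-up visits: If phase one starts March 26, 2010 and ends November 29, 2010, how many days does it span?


Start date: 2010-03-26
End date: 2010-11-29
Mar 2010: +6 days
Apr 2010: +30 days
May 2010: +31 days
... (6 more months)
Total: 248 days

248


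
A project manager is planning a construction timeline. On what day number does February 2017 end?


Month: February
Year: 2017
2017 is not a leap year
February has 28 days
Total: 28 days

28


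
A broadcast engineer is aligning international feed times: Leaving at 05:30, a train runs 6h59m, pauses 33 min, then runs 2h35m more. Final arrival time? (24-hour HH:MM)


Depart: 05:30
Leg 1: +419 min -> 12:29
Layover: +33 min -> 13:02
Leg 2: +155 min -> 15:37
Total travel: 607 minutes = 10h 7m
Arrival: 15:37

15:37


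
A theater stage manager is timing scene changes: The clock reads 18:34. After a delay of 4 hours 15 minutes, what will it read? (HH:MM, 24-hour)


Start time: 18:34
Adding: 4 hours 15 minutes
Minutes: 34 + 15 = 49
Hours: 18 + 4 + 0 = 22
Result: 22:49

22:49


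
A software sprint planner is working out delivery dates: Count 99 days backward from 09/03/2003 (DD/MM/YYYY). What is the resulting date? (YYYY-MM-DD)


Start: 2003-03-09
Subtracting 99 days
Days already passed in March: 9
After going back through March: 90 more days to subtract
February 2003: 28 days, 62 remaining
January 2003: 31 days, 31 remaining
December 2002 has 31 days, need 31
Result: 2002-11-30

2002-11-30


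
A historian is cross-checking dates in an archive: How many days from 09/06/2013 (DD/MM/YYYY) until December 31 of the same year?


Start: June 09, 2013
End: December 31, 2013
Days left in June: 21
July: 31
August: 31
September: 30
October: 31
... plus remaining months
Sum of remaining months: 184
Total: 21 + 184 = 205

205


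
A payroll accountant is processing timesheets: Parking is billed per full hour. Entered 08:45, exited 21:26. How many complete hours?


Start: 08:45
End: 21:26
Hour difference: 21 - 8 = 13 hours
Minute difference: 26 - 45 = -19 minutes
Total minutes: 761
Complete hours: 761 / 60 = 12 (remainder 41)

12


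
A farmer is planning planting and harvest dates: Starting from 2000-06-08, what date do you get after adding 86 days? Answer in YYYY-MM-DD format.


Start: 2000-06-08
Adding 86 days
Days remaining in June: 22
After June: 64 days still to add
July 2000: 31 days, 33 remaining
August 2000: 31 days, 2 remaining
September 2000 has 30 days, need 2
Result: 2000-09-02

2000-09-02


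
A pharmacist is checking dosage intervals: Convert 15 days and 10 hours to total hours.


Days: 15
Extra hours: 10
Hours per day: 24
Days to hours: 15 x 24 = 360
Total: 360 + 10 = 370

370


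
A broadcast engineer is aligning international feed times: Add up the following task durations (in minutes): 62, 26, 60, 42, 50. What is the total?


Durations: 62, 26, 60, 42, 50
Running sum: 62
+ 26 = 88
+ 60 = 148
+ 42 = 190
+ 50 = 240
Total duration: 240 minutes
That is 4 hours and 0 minutes

240


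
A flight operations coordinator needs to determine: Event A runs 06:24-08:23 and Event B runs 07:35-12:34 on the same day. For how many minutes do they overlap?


Interval A: [384, 503] minutes from midnight
Interval B: [455, 754] minutes from midnight
Overlap start = max(384, 455) = 455
Overlap end = min(503, 754) = 503
Overlap = 503 - 455 = 48 minutes

48


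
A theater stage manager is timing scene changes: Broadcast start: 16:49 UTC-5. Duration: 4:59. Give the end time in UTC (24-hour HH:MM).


Start: 16:49 in UTC-5
Step 1 - add duration:
  minutes: 49 + 59 = 108 (carry 1h)
  hours: 16 + 4 + 1 = 21
  end in UTC-5: 21:48
Step 2 - convert UTC-5 -> UTC:
  offset difference: 0 - (-5) = 5 hours
  21 + (5) = 26 -> mod 24 = 2
Result: 02:48 in UTC

02:48


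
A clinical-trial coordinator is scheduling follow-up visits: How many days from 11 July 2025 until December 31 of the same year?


Start: July 11, 2025
End: December 31, 2025
Days left in July: 20
August: 31
September: 30
October: 31
November: 30
... plus remaining months
Sum of remaining months: 153
Total: 20 + 153 = 173

173


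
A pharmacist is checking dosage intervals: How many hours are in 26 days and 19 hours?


Days: 26
Extra hours: 19
Hours per day: 24
Days to hours: 26 x 24 = 624
Total: 624 + 19 = 643

643


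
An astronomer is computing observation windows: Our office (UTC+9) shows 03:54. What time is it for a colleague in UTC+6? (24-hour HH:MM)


Local time: 03:54 at UTC+9 (offset 9h)
Target zone: UTC+6 (offset 6h)
Difference: 6 - (9) = -3 hours
Calculation: 3 + (-3) = 0
Result: 00:54

00:54


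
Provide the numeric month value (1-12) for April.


Calendar month order:
3. March
4. April <--
5. May
April is month number 4

4


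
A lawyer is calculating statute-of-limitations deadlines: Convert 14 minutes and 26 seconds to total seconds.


Minutes: 14
Extra seconds: 26
Seconds per minute: 60
Minutes to seconds: 14 x 60 = 840
Total: 840 + 26 = 866

866


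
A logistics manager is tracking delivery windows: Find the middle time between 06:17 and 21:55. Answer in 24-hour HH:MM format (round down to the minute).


Start time: 06:17 = 377 minutes from midnight
End time: 21:55 = 1315 minutes from midnight
Sum: 377 + 1315 = 1692
Midpoint: 1692 / 2 = 846 minutes
Convert: 846 / 60 = 14 hours, 6 minutes
Result: 14:06

14:06


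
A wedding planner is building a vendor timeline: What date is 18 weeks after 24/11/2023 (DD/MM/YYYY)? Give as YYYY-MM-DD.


Start: 2023-11-24
Weeks to add: 18
Convert to days: 18 x 7 = 126 days
Add 126 days to 2023-11-24
Result: 2024-03-29

2024-03-29


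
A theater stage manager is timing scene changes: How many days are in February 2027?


Month: February
Year: 2027
2027 is not a leap year
February has 28 days
Total: 28 days

28


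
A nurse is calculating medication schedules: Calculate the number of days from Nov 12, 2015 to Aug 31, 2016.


Start date: 2015-11-12
End date: 2016-08-31
Nov 2015: +19 days
Dec 2015: +31 days
Jan 2016: +31 days
... (7 more months)
Total: 293 days

293


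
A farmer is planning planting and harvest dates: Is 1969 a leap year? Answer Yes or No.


Year: 1969
Divisible by 4? 1969 / 4 = 492.25 -> No
Not divisible by 4, so NOT a leap year

No


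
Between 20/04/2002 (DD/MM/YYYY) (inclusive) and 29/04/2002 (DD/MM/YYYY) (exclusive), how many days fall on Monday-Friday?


Start: 2002-04-20 (Saturday)
End (exclusive): 2002-04-29 (Monday)
Total calendar days: 9
Full weeks: 9 // 7 = 1 -> 5 weekdays
Remaining 2 days starting on Saturday:
  Sat(-), Sun(-) -> 0 weekdays
Total business days: 5 + 0 = 5

5


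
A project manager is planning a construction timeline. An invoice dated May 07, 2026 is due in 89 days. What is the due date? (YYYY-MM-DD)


Start: 2026-05-07
Adding 89 days
Days remaining in May: 24
After May: 65 days still to add
June 2026: 30 days, 35 remaining
July 2026: 31 days, 4 remaining
August 2026 has 31 days, need 4
Result: 2026-08-04

2026-08-04


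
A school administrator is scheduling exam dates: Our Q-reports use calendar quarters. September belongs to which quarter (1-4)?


Month: September (month 9)
Q1: January-March (months 1-3)
Q2: April-June (months 4-6)
Q3: July-September (months 7-9)
Q4: October-December (months 10-12)
Month 9 falls in Q3

3


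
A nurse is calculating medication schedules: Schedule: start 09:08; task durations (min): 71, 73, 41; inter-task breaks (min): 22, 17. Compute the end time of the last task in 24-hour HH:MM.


Start: 09:08 = 548 min from midnight
  after task 1 (71 min): 10:19
  after break (22 min): 10:41
  after task 2 (73 min): 11:54
  after break (17 min): 12:11
  after task 3 (41 min): 12:52
Total elapsed: 224 minutes
End time: 12:52

12:52


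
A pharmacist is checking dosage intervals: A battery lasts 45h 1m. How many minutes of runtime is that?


Hours: 45
Extra minutes: 1
Minutes per hour: 60
Hours to minutes: 45 x 60 = 2700
Total: 2700 + 1 = 2701

2701


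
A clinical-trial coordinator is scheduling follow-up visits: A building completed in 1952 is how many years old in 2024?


Birth year: 1952
Current year: 2024
Age = current year - birth year
Age = 2024 - 1952 = 72

72


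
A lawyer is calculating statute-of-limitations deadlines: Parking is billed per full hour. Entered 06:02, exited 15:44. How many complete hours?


Start: 06:02
End: 15:44
Hour difference: 15 - 6 = 9 hours
Minute difference: 44 - 2 = 42 minutes
Total minutes: 582
Complete hours: 582 / 60 = 9 (remainder 42)

9


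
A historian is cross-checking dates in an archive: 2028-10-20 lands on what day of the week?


Date: 2028-10-20
January 1, 2028 is a Saturday
Day of year: 294
Offset from Jan 1: 293 days
293 mod 7 = 6
Result: Friday

Friday


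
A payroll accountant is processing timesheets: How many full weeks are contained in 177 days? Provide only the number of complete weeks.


Total days: 177
Days per week: 7
Division: 177 / 7 = 25 remainder 2
Complete weeks: 25
Remaining days: 2

25


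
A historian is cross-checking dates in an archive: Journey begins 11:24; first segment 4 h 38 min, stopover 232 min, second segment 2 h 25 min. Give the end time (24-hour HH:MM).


Depart: 11:24
Leg 1: +278 min -> 16:02
Layover: +232 min -> 19:54
Leg 2: +145 min -> 22:19
Total travel: 655 minutes = 10h 55m
Arrival: 22:19

22:19


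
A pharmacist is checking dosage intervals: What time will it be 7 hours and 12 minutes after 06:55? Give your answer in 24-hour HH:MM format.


Start time: 06:55
Adding: 7 hours 12 minutes
Minutes: 55 + 12 = 67
Minute overflow: 67 >= 60, so carry 1 hour, minutes = 7
Hours: 6 + 7 + 1 = 14
Result: 14:07

14:07
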